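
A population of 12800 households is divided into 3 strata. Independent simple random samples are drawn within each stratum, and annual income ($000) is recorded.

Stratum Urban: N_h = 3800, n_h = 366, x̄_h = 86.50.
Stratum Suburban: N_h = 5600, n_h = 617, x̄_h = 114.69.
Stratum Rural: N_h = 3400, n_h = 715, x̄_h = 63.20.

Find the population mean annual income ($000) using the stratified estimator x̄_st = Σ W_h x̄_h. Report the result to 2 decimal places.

N = Σ N_h = 12800. Stratum weights W_h = N_h/N.
x̄_st = (3800·86.50 + 5600·114.69 + 3400·63.20) / 12800 = 92.6441

x̄_st ≈ 92.64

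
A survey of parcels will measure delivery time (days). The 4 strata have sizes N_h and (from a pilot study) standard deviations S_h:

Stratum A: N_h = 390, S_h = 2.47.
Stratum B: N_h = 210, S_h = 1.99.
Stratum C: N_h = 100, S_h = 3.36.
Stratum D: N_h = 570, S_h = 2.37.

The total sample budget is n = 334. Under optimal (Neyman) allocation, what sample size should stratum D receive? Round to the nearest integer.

147

Neyman allocation: n_h = n · N_h S_h / Σ N_i S_i, with n = 334.
  stratum A: N_h·S_h = 390·2.47 = 963.30
  stratum B: N_h·S_h = 210·1.99 = 417.90
  stratum C: N_h·S_h = 100·3.36 = 336.00
  stratum D: N_h·S_h = 570·2.37 = 1350.90
Σ N_h S_h = 3068.10
n for stratum D = 334·1350.90/3068.10 = 147.062 → 147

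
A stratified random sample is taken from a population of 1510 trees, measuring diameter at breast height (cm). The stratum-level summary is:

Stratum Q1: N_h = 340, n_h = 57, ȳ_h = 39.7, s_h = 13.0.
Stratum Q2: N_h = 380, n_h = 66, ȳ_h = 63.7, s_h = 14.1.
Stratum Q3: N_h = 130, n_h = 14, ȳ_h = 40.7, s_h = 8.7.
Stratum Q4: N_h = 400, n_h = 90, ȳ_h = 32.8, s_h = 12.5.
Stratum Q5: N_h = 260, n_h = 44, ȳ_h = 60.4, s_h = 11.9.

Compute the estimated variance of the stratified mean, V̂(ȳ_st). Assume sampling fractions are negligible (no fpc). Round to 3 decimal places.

V̂(ȳ_st) ≈ 0.598

V̂(ȳ_st) = Σ W_h² s_h²/n_h, with W_h = N_h/N and N = 1510:
  stratum Q1: (340/1510)²·13.0²/57 = 0.15032
  stratum Q2: (380/1510)²·14.1²/66 = 0.190769
  stratum Q3: (130/1510)²·8.7²/14 = 0.0400722
  stratum Q4: (400/1510)²·12.5²/90 = 0.121827
  stratum Q5: (260/1510)²·11.9²/44 = 0.0954188
V̂(ȳ_st) = 0.598407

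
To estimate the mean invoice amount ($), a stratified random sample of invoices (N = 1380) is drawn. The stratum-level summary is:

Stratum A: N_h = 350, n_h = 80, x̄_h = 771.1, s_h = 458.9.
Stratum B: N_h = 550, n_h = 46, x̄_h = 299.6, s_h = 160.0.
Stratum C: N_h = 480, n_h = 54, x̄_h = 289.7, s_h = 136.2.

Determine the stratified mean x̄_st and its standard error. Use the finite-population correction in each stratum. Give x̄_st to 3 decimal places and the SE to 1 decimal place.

x̄_st = Σ W_h x̄_h = (350·771.1 + 550·299.6 + 480·289.7)/1380 = 415.73986
V̂(x̄_st) = Σ W_h² (1 − n_h/N_h) s_h²/n_h, with W_h = N_h/N and N = 1380:
  stratum A: (350/1380)²·(1 − 80/350)·458.9²/80 = 130.623
  stratum B: (550/1380)²·(1 − 46/550)·160.0²/46 = 81.006
  stratum C: (480/1380)²·(1 − 54/480)·136.2²/54 = 36.8853
V̂(x̄_st) = 248.514
SE(x̄_st) = √248.514 = 15.7643

x̄_st ≈ 415.740, SE ≈ 15.8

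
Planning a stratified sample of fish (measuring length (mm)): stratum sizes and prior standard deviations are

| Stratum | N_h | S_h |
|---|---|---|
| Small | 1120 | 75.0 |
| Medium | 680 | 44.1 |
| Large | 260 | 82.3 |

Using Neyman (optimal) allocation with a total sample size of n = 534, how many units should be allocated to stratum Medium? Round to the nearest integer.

118

Neyman allocation: n_h = n · N_h S_h / Σ N_i S_i, with n = 534.
  stratum Small: N_h·S_h = 1120·75.0 = 84000.00
  stratum Medium: N_h·S_h = 680·44.1 = 29988.00
  stratum Large: N_h·S_h = 260·82.3 = 21398.00
Σ N_h S_h = 135386.00
n for stratum Medium = 534·29988.00/135386.00 = 118.281 → 118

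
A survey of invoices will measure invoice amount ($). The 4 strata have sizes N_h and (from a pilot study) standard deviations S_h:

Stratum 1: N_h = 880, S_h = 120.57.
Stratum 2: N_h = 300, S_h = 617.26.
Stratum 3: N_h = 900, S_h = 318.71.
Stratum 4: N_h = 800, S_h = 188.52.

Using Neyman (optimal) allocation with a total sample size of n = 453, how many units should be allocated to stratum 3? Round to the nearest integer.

Neyman allocation: n_h = n · N_h S_h / Σ N_i S_i, with n = 453.
  stratum 1: N_h·S_h = 880·120.57 = 106101.60
  stratum 2: N_h·S_h = 300·617.26 = 185178.00
  stratum 3: N_h·S_h = 900·318.71 = 286839.00
  stratum 4: N_h·S_h = 800·188.52 = 150816.00
Σ N_h S_h = 728934.60
n for stratum 3 = 453·286839.00/728934.60 = 178.258 → 178

178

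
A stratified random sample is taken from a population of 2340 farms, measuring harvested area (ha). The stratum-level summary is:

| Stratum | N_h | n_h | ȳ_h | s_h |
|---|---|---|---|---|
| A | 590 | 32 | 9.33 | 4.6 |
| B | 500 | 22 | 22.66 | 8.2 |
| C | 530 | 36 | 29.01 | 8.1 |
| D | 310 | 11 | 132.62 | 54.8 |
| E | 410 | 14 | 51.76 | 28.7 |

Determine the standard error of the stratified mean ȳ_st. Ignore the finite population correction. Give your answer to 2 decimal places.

SE(ȳ_st) ≈ 2.62

V̂(ȳ_st) = Σ W_h² s_h²/n_h, with W_h = N_h/N and N = 2340:
  stratum A: (590/2340)²·4.6²/32 = 0.0420376
  stratum B: (500/2340)²·8.2²/22 = 0.139545
  stratum C: (530/2340)²·8.1²/36 = 0.0934948
  stratum D: (310/2340)²·54.8²/11 = 4.79137
  stratum E: (410/2340)²·28.7²/14 = 1.80622
V̂(ȳ_st) = 6.87268
SE(ȳ_st) = √6.87268 = 2.62158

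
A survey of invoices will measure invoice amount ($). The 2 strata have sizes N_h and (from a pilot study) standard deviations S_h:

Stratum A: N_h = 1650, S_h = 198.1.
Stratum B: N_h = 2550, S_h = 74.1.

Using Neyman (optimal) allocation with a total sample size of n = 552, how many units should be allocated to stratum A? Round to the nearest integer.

350

Neyman allocation: n_h = n · N_h S_h / Σ N_i S_i, with n = 552.
  stratum A: N_h·S_h = 1650·198.1 = 326865.00
  stratum B: N_h·S_h = 2550·74.1 = 188955.00
Σ N_h S_h = 515820.00
n for stratum A = 552·326865.00/515820.00 = 349.792 → 350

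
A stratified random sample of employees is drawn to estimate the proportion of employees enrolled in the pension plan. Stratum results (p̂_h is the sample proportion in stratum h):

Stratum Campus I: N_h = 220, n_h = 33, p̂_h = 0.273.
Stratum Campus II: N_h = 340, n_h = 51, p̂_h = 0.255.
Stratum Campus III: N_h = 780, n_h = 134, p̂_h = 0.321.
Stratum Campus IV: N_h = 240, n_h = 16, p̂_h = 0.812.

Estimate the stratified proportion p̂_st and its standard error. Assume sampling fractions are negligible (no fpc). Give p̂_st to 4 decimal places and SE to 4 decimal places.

N = 1580; stratum weights W_h = N_h/N.
p̂_st = Σ W_h p̂_h = (220·0.273 + 340·0.255 + 780·0.321 + 240·0.812)/1580 = 0.37470
V̂(p̂_st) = Σ W_h² p̂_h(1−p̂_h)/(n_h−1):
  stratum Campus I: (220/1580)²·0.273·0.727/32 = 0.000120248
  stratum Campus II: (340/1580)²·0.255·0.745/50 = 0.000175942
  stratum Campus III: (780/1580)²·0.321·0.679/133 = 0.000399391
  stratum Campus IV: (240/1580)²·0.812·0.188/15 = 0.000234818
V̂(p̂_st) = 0.000930399; SE = √V̂ = 0.0305024

p̂_st ≈ 0.3747, SE ≈ 0.0305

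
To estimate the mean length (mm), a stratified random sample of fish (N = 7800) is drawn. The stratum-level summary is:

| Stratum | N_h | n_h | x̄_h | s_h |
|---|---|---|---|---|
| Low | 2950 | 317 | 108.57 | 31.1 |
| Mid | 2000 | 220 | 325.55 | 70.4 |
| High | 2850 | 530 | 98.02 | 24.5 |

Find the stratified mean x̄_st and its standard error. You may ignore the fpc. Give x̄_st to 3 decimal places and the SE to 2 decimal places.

x̄_st = Σ W_h x̄_h = (2950·108.57 + 2000·325.55 + 2850·98.02)/7800 = 160.35109
V̂(x̄_st) = Σ W_h² s_h²/n_h, with W_h = N_h/N and N = 7800:
  stratum Low: (2950/7800)²·31.1²/317 = 0.436432
  stratum Mid: (2000/7800)²·70.4²/220 = 1.48113
  stratum High: (2850/7800)²·24.5²/530 = 0.151202
V̂(x̄_st) = 2.06876
SE(x̄_st) = √2.06876 = 1.43832

x̄_st ≈ 160.351, SE ≈ 1.44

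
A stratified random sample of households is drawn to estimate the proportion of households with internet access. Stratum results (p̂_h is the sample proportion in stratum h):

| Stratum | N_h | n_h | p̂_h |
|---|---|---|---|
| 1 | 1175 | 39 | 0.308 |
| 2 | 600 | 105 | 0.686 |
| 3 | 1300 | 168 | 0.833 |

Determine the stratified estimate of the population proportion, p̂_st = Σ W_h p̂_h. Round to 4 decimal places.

p̂_st ≈ 0.6037

N = 3075; stratum weights W_h = N_h/N.
p̂_st = Σ W_h p̂_h = (1175·0.308 + 600·0.686 + 1300·0.833)/3075 = 0.60371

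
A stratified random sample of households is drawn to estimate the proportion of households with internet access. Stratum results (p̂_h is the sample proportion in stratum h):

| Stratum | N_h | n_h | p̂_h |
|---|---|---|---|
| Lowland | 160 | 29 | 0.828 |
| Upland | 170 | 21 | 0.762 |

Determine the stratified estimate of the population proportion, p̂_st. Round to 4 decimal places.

p̂_st ≈ 0.7940

N = 330; stratum weights W_h = N_h/N.
p̂_st = Σ W_h p̂_h = (160·0.828 + 170·0.762)/330 = 0.79400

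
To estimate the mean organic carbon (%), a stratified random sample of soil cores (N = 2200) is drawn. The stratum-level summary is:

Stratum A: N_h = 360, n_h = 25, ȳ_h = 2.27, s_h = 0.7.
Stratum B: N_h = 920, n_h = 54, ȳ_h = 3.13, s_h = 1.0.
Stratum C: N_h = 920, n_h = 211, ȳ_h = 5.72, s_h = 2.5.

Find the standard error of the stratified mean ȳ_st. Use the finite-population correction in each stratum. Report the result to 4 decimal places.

SE(ȳ_st) ≈ 0.0868

V̂(ȳ_st) = Σ W_h² (1 − n_h/N_h) s_h²/n_h, with W_h = N_h/N and N = 2200:
  stratum A: (360/2200)²·(1 − 25/360)·0.7²/25 = 0.00048838
  stratum B: (920/2200)²·(1 − 54/920)·1.0²/54 = 0.00304836
  stratum C: (920/2200)²·(1 − 211/920)·2.5²/211 = 0.00399196
V̂(ȳ_st) = 0.0075287
SE(ȳ_st) = √0.0075287 = 0.0867681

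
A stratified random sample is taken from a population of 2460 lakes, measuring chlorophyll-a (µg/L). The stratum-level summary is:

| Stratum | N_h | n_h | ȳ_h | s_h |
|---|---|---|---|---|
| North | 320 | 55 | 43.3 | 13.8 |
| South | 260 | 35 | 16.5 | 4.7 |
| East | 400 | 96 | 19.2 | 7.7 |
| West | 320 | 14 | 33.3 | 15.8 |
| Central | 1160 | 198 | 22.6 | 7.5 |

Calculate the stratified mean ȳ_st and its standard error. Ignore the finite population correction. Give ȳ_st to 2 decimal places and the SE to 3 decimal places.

ȳ_st = Σ W_h ȳ_h = (320·43.3 + 260·16.5 + 400·19.2 + 320·33.3 + 1160·22.6)/2460 = 25.48699
V̂(ȳ_st) = Σ W_h² s_h²/n_h, with W_h = N_h/N and N = 2460:
  stratum North: (320/2460)²·13.8²/55 = 0.0585902
  stratum South: (260/2460)²·4.7²/35 = 0.00705024
  stratum East: (400/2460)²·7.7²/96 = 0.016329
  stratum West: (320/2460)²·15.8²/14 = 0.301728
  stratum Central: (1160/2460)²·7.5²/198 = 0.0631689
V̂(ȳ_st) = 0.446867
SE(ȳ_st) = √0.446867 = 0.668481

ȳ_st ≈ 25.49, SE ≈ 0.668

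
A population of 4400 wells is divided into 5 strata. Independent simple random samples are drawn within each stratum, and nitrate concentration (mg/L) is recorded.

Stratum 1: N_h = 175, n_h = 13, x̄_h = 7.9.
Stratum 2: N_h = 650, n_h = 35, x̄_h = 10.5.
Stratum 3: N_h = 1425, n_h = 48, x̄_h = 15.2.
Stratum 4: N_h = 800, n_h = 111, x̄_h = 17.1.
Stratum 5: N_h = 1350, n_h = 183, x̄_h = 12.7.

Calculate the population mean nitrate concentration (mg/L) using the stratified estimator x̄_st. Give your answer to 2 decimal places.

N = Σ N_h = 4400. Stratum weights W_h = N_h/N.
x̄_st = (175·7.9 + 650·10.5 + 1425·15.2 + 800·17.1 + 1350·12.7) / 4400 = 13.7937

x̄_st ≈ 13.79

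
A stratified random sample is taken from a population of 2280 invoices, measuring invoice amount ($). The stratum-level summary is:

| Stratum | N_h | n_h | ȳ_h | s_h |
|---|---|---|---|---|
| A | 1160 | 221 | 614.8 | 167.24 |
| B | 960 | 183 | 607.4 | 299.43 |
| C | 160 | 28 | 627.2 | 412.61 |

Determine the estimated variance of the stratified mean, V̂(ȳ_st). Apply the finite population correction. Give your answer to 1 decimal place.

V̂(ȳ_st) = Σ W_h² (1 − n_h/N_h) s_h²/n_h, with W_h = N_h/N and N = 2280:
  stratum A: (1160/2280)²·(1 − 221/1160)·167.24²/221 = 26.5181
  stratum B: (960/2280)²·(1 − 183/960)·299.43²/183 = 70.3011
  stratum C: (160/2280)²·(1 − 28/160)·412.61²/28 = 24.7028
V̂(ȳ_st) = 121.522

V̂(ȳ_st) ≈ 121.5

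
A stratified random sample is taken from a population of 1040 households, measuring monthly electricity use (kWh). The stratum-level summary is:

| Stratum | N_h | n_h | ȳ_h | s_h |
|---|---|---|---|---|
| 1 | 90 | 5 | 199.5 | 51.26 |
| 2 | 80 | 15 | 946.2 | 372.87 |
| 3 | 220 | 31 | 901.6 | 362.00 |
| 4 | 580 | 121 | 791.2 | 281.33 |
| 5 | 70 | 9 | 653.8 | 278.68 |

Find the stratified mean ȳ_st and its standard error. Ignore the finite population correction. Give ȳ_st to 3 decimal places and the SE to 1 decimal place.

ȳ_st = Σ W_h ȳ_h = (90·199.5 + 80·946.2 + 220·901.6 + 580·791.2 + 70·653.8)/1040 = 766.02404
V̂(ȳ_st) = Σ W_h² s_h²/n_h, with W_h = N_h/N and N = 1040:
  stratum 1: (90/1040)²·51.26²/5 = 3.93555
  stratum 2: (80/1040)²·372.87²/15 = 54.845
  stratum 3: (220/1040)²·362.00²/31 = 189.162
  stratum 4: (580/1040)²·281.33²/121 = 203.44
  stratum 5: (70/1040)²·278.68²/9 = 39.093
V̂(ȳ_st) = 490.475
SE(ȳ_st) = √490.475 = 22.1467

ȳ_st ≈ 766.024, SE ≈ 22.1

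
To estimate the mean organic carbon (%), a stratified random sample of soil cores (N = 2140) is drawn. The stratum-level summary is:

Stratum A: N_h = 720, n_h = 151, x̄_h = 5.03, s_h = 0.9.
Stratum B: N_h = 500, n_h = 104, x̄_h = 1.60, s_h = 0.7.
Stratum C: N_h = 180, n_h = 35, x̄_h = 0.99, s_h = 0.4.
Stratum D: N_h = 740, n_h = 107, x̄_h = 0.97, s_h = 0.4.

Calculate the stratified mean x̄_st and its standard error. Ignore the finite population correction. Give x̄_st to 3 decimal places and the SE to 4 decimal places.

x̄_st = Σ W_h x̄_h = (720·5.03 + 500·1.60 + 180·0.99 + 740·0.97)/2140 = 2.48486
V̂(x̄_st) = Σ W_h² s_h²/n_h, with W_h = N_h/N and N = 2140:
  stratum A: (720/2140)²·0.9²/151 = 0.000607219
  stratum B: (500/2140)²·0.7²/104 = 0.000257203
  stratum C: (180/2140)²·0.4²/35 = 3.23422e-05
  stratum D: (740/2140)²·0.4²/107 = 0.000178802
V̂(x̄_st) = 0.00107557
SE(x̄_st) = √0.00107557 = 0.0327958

x̄_st ≈ 2.485, SE ≈ 0.0328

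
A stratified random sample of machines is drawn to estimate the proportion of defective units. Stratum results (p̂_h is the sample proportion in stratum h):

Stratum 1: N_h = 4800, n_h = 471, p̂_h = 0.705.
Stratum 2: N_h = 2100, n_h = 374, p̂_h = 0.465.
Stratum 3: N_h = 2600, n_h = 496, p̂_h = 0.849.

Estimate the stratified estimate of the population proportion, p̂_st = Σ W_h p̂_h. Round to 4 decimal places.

N = 9500; stratum weights W_h = N_h/N.
p̂_st = Σ W_h p̂_h = (4800·0.705 + 2100·0.465 + 2600·0.849)/9500 = 0.69136

p̂_st ≈ 0.6914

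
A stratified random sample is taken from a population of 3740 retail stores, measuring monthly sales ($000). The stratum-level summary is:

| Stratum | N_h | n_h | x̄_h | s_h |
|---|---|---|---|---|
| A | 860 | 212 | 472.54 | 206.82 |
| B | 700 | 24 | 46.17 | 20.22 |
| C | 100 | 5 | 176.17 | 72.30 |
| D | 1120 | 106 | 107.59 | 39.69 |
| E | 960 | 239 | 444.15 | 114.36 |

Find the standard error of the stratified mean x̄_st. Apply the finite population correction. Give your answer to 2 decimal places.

SE(x̄_st) ≈ 3.64

V̂(x̄_st) = Σ W_h² (1 − n_h/N_h) s_h²/n_h, with W_h = N_h/N and N = 3740:
  stratum A: (860/3740)²·(1 − 212/860)·206.82²/212 = 8.03858
  stratum B: (700/3740)²·(1 − 24/700)·20.22²/24 = 0.576305
  stratum C: (100/3740)²·(1 − 5/100)·72.30²/5 = 0.710047
  stratum D: (1120/3740)²·(1 − 106/1120)·39.69²/106 = 1.20662
  stratum E: (960/3740)²·(1 − 239/960)·114.36²/239 = 2.70778
V̂(x̄_st) = 13.2393
SE(x̄_st) = √13.2393 = 3.63859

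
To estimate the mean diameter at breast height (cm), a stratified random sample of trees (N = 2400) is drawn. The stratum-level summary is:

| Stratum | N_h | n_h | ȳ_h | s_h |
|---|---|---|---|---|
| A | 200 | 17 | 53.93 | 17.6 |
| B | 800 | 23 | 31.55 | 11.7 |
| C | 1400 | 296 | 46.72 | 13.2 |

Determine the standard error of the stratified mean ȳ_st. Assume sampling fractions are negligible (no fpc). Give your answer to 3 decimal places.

SE(ȳ_st) ≈ 0.994

V̂(ȳ_st) = Σ W_h² s_h²/n_h, with W_h = N_h/N and N = 2400:
  stratum A: (200/2400)²·17.6²/17 = 0.126536
  stratum B: (800/2400)²·11.7²/23 = 0.661304
  stratum C: (1400/2400)²·13.2²/296 = 0.200304
V̂(ȳ_st) = 0.988144
SE(ȳ_st) = √0.988144 = 0.994055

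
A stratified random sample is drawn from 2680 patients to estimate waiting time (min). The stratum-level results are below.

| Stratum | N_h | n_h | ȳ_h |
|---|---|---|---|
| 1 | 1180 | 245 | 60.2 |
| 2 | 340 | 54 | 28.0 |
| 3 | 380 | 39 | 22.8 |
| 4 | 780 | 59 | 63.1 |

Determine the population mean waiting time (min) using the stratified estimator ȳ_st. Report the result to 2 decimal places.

ȳ_st ≈ 51.66

N = Σ N_h = 2680. Stratum weights W_h = N_h/N.
ȳ_st = (1180·60.2 + 340·28.0 + 380·22.8 + 780·63.1) / 2680 = 51.6560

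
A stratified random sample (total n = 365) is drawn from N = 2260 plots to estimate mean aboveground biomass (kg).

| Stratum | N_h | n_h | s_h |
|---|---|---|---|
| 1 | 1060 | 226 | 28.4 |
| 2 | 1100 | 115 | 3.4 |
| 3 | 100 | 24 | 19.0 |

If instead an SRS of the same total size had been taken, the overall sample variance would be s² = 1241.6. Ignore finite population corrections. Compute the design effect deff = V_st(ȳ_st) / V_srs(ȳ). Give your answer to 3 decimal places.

V̂(ȳ_st) = Σ W_h² s_h²/n_h, with W_h = N_h/N and N = 2260:
  stratum 1: (1060/2260)²·28.4²/226 = 0.785097
  stratum 2: (1100/2260)²·3.4²/115 = 0.0238138
  stratum 3: (100/2260)²·19.0²/24 = 0.0294496
V_st = 0.83836
V_srs = s²/n = 1241.6/365 = 3.40164
deff = V_st / V_srs = 0.83836/3.40164 = 0.2465

deff ≈ 0.246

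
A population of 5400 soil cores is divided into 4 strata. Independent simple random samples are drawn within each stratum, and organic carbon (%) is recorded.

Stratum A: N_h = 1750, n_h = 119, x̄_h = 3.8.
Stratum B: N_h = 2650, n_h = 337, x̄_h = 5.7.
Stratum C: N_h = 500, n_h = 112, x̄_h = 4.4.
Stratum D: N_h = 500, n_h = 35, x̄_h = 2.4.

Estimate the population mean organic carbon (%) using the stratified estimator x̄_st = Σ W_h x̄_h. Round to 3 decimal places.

x̄_st ≈ 4.658

N = Σ N_h = 5400. Stratum weights W_h = N_h/N.
x̄_st = (1750·3.8 + 2650·5.7 + 500·4.4 + 500·2.4) / 5400 = 4.65833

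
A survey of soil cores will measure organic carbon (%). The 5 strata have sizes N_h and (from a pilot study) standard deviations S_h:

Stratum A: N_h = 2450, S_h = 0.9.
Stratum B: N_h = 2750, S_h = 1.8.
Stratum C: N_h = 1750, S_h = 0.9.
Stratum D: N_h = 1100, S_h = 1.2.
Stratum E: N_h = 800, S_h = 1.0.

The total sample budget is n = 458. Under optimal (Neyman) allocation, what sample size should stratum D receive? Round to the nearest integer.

56

Neyman allocation: n_h = n · N_h S_h / Σ N_i S_i, with n = 458.
  stratum A: N_h·S_h = 2450·0.9 = 2205.00
  stratum B: N_h·S_h = 2750·1.8 = 4950.00
  stratum C: N_h·S_h = 1750·0.9 = 1575.00
  stratum D: N_h·S_h = 1100·1.2 = 1320.00
  stratum E: N_h·S_h = 800·1.0 = 800.00
Σ N_h S_h = 10850.00
n for stratum D = 458·1320.00/10850.00 = 55.720 → 56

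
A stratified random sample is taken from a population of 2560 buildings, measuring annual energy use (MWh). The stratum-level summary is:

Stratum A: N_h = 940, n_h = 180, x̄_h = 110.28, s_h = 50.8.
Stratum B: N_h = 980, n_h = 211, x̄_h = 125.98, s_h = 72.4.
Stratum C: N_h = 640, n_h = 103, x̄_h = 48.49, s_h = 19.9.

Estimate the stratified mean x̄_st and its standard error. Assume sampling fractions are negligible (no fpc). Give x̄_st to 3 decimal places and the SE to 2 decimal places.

x̄_st = Σ W_h x̄_h = (940·110.28 + 980·125.98 + 640·48.49)/2560 = 100.84266
V̂(x̄_st) = Σ W_h² s_h²/n_h, with W_h = N_h/N and N = 2560:
  stratum A: (940/2560)²·50.8²/180 = 1.93299
  stratum B: (980/2560)²·72.4²/211 = 3.64055
  stratum C: (640/2560)²·19.9²/103 = 0.240297
V̂(x̄_st) = 5.81384
SE(x̄_st) = √5.81384 = 2.41119

x̄_st ≈ 100.843, SE ≈ 2.41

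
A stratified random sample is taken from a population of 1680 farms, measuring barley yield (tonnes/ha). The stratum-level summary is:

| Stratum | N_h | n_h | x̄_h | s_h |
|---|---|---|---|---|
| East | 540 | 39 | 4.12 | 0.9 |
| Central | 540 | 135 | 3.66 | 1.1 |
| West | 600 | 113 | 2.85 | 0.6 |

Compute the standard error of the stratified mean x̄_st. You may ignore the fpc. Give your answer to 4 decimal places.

SE(x̄_st) ≈ 0.0590

V̂(x̄_st) = Σ W_h² s_h²/n_h, with W_h = N_h/N and N = 1680:
  stratum East: (540/1680)²·0.9²/39 = 0.0021458
  stratum Central: (540/1680)²·1.1²/135 = 0.00092602
  stratum West: (600/1680)²·0.6²/113 = 0.000406357
V̂(x̄_st) = 0.00347818
SE(x̄_st) = √0.00347818 = 0.0589761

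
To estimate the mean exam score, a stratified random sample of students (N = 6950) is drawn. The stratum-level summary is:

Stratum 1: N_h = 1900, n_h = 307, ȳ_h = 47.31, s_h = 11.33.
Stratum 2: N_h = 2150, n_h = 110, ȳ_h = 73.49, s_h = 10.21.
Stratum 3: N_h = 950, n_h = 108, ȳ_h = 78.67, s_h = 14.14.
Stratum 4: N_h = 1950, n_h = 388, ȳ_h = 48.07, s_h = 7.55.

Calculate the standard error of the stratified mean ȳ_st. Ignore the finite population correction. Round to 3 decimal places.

SE(ȳ_st) ≈ 0.410

V̂(ȳ_st) = Σ W_h² s_h²/n_h, with W_h = N_h/N and N = 6950:
  stratum 1: (1900/6950)²·11.33²/307 = 0.0312506
  stratum 2: (2150/6950)²·10.21²/110 = 0.0906914
  stratum 3: (950/6950)²·14.14²/108 = 0.0345902
  stratum 4: (1950/6950)²·7.55²/388 = 0.0115654
V̂(ȳ_st) = 0.168098
SE(ȳ_st) = √0.168098 = 0.409997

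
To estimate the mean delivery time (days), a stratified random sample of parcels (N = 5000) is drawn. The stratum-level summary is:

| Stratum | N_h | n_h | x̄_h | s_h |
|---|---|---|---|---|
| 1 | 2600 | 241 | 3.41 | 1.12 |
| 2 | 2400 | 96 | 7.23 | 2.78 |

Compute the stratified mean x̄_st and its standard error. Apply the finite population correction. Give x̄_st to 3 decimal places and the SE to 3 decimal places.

x̄_st ≈ 5.244, SE ≈ 0.138

x̄_st = Σ W_h x̄_h = (2600·3.41 + 2400·7.23)/5000 = 5.24360
V̂(x̄_st) = Σ W_h² (1 − n_h/N_h) s_h²/n_h, with W_h = N_h/N and N = 5000:
  stratum 1: (2600/5000)²·(1 − 241/2600)·1.12²/241 = 0.00127697
  stratum 2: (2400/5000)²·(1 − 96/2400)·2.78²/96 = 0.0178062
V̂(x̄_st) = 0.0190832
SE(x̄_st) = √0.0190832 = 0.138142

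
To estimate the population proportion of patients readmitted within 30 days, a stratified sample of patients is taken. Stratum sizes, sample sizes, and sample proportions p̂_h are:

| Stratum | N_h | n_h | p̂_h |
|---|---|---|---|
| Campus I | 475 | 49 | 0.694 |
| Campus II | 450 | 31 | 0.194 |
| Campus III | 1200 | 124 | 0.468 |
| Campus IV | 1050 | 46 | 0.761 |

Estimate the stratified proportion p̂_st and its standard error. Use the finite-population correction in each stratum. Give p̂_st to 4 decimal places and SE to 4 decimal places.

p̂_st ≈ 0.5599, SE ≈ 0.0295

N = 3175; stratum weights W_h = N_h/N.
p̂_st = Σ W_h p̂_h = (475·0.694 + 450·0.194 + 1200·0.468 + 1050·0.761)/3175 = 0.55987
V̂(p̂_st) = Σ W_h² (1 − n_h/N_h) p̂_h(1−p̂_h)/(n_h−1):
  stratum Campus I: (475/3175)²·(1 − 49/475)·0.694·0.306/48 = 8.88087e-05
  stratum Campus II: (450/3175)²·(1 − 31/450)·0.194·0.806/30 = 9.74888e-05
  stratum Campus III: (1200/3175)²·(1 − 124/1200)·0.468·0.532/123 = 0.000259274
  stratum Campus IV: (1050/3175)²·(1 − 46/1050)·0.761·0.239/45 = 0.000422674
V̂(p̂_st) = 0.000868245; SE = √V̂ = 0.029466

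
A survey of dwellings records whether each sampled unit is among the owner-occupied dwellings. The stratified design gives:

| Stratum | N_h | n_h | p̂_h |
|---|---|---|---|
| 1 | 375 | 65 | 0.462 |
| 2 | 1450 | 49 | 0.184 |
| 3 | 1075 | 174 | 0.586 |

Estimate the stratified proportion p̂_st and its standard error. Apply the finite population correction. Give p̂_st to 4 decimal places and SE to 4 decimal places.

p̂_st ≈ 0.3690, SE ≈ 0.0312

N = 2900; stratum weights W_h = N_h/N.
p̂_st = Σ W_h p̂_h = (375·0.462 + 1450·0.184 + 1075·0.586)/2900 = 0.36897
V̂(p̂_st) = Σ W_h² (1 − n_h/N_h) p̂_h(1−p̂_h)/(n_h−1):
  stratum 1: (375/2900)²·(1 − 65/375)·0.462·0.538/64 = 5.36836e-05
  stratum 2: (1450/2900)²·(1 − 49/1450)·0.184·0.816/48 = 0.000755574
  stratum 3: (1075/2900)²·(1 − 174/1075)·0.586·0.414/173 = 0.000161506
V̂(p̂_st) = 0.000970764; SE = √V̂ = 0.0311571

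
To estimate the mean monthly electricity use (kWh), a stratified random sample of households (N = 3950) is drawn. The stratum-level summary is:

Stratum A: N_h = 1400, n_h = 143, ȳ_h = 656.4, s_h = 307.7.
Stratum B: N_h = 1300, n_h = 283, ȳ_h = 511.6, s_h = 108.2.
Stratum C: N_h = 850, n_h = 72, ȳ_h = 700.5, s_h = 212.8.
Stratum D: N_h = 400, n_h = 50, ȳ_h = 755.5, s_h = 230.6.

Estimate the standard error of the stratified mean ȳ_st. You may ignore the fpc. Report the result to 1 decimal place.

SE(ȳ_st) ≈ 11.3

V̂(ȳ_st) = Σ W_h² s_h²/n_h, with W_h = N_h/N and N = 3950:
  stratum A: (1400/3950)²·307.7²/143 = 83.1727
  stratum B: (1300/3950)²·108.2²/283 = 4.48085
  stratum C: (850/3950)²·212.8²/72 = 29.1242
  stratum D: (400/3950)²·230.6²/50 = 10.9062
V̂(ȳ_st) = 127.684
SE(ȳ_st) = √127.684 = 11.2997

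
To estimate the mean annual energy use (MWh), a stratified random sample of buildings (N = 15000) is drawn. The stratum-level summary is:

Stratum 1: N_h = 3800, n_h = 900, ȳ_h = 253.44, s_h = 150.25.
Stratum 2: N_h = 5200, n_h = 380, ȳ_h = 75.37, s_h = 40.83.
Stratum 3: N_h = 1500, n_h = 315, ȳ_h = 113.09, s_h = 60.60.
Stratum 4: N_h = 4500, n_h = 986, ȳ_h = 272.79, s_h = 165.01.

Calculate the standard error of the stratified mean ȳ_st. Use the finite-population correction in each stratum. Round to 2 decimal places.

V̂(ȳ_st) = Σ W_h² (1 − n_h/N_h) s_h²/n_h, with W_h = N_h/N and N = 15000:
  stratum 1: (3800/15000)²·(1 − 900/3800)·150.25²/900 = 1.22853
  stratum 2: (5200/15000)²·(1 − 380/5200)·40.83²/380 = 0.488701
  stratum 3: (1500/15000)²·(1 − 315/1500)·60.60²/315 = 0.0921005
  stratum 4: (4500/15000)²·(1 − 986/4500)·165.01²/986 = 1.94078
V̂(ȳ_st) = 3.75011
SE(ȳ_st) = √3.75011 = 1.93652

SE(ȳ_st) ≈ 1.94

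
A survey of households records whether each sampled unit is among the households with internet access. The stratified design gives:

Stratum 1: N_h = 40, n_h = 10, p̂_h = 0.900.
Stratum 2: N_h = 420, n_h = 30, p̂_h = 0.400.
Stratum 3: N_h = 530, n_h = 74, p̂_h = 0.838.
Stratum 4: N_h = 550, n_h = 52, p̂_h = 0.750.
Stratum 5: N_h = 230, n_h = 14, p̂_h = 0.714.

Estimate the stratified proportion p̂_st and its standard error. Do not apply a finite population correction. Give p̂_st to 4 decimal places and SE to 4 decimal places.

N = 1770; stratum weights W_h = N_h/N.
p̂_st = Σ W_h p̂_h = (40·0.900 + 420·0.400 + 530·0.838 + 550·0.750 + 230·0.714)/1770 = 0.69201
V̂(p̂_st) = Σ W_h² p̂_h(1−p̂_h)/(n_h−1):
  stratum 1: (40/1770)²·0.900·0.100/9 = 5.10709e-06
  stratum 2: (420/1770)²·0.400·0.600/29 = 0.000465978
  stratum 3: (530/1770)²·0.838·0.162/73 = 0.000166741
  stratum 4: (550/1770)²·0.750·0.250/51 = 0.000354985
  stratum 5: (230/1770)²·0.714·0.286/13 = 0.000265235
V̂(p̂_st) = 0.00125805; SE = √V̂ = 0.0354689

p̂_st ≈ 0.6920, SE ≈ 0.0355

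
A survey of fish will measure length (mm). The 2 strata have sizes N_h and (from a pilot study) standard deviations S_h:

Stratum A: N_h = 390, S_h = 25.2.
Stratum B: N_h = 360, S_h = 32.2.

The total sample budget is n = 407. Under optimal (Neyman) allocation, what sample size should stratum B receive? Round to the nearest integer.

Neyman allocation: n_h = n · N_h S_h / Σ N_i S_i, with n = 407.
  stratum A: N_h·S_h = 390·25.2 = 9828.00
  stratum B: N_h·S_h = 360·32.2 = 11592.00
Σ N_h S_h = 21420.00
n for stratum B = 407·11592.00/21420.00 = 220.259 → 220

220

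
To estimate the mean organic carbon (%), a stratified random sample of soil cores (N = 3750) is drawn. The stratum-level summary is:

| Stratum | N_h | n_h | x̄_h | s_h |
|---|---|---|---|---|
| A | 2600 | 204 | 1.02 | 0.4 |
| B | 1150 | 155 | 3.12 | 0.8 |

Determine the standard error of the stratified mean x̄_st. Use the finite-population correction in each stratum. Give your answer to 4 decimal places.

V̂(x̄_st) = Σ W_h² (1 − n_h/N_h) s_h²/n_h, with W_h = N_h/N and N = 3750:
  stratum A: (2600/3750)²·(1 − 204/2600)·0.4²/204 = 0.000347446
  stratum B: (1150/3750)²·(1 − 155/1150)·0.8²/155 = 0.000335975
V̂(x̄_st) = 0.000683421
SE(x̄_st) = √0.000683421 = 0.0261423

SE(x̄_st) ≈ 0.0261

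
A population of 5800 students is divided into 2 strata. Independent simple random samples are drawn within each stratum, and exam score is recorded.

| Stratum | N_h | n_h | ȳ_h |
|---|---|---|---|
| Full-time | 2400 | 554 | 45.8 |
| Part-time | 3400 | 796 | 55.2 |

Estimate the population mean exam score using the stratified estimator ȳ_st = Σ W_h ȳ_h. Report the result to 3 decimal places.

N = Σ N_h = 5800. Stratum weights W_h = N_h/N.
ȳ_st = (2400·45.8 + 3400·55.2) / 5800 = 51.31034

ȳ_st ≈ 51.310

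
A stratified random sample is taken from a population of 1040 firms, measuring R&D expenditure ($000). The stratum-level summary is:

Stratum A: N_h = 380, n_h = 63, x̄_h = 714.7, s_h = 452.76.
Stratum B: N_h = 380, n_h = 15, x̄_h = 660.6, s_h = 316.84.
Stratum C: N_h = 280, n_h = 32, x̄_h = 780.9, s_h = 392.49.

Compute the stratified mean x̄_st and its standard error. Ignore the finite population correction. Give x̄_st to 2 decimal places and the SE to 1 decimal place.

x̄_st ≈ 712.76, SE ≈ 40.9

x̄_st = Σ W_h x̄_h = (380·714.7 + 380·660.6 + 280·780.9)/1040 = 712.75577
V̂(x̄_st) = Σ W_h² s_h²/n_h, with W_h = N_h/N and N = 1040:
  stratum A: (380/1040)²·452.76²/63 = 434.406
  stratum B: (380/1040)²·316.84²/15 = 893.489
  stratum C: (280/1040)²·392.49²/32 = 348.945
V̂(x̄_st) = 1676.84
SE(x̄_st) = √1676.84 = 40.9492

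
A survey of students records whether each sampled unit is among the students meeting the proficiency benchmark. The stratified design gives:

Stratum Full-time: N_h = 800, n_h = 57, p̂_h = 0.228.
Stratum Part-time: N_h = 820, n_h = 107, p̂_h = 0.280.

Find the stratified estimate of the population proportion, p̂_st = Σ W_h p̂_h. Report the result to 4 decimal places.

N = 1620; stratum weights W_h = N_h/N.
p̂_st = Σ W_h p̂_h = (800·0.228 + 820·0.280)/1620 = 0.25432

p̂_st ≈ 0.2543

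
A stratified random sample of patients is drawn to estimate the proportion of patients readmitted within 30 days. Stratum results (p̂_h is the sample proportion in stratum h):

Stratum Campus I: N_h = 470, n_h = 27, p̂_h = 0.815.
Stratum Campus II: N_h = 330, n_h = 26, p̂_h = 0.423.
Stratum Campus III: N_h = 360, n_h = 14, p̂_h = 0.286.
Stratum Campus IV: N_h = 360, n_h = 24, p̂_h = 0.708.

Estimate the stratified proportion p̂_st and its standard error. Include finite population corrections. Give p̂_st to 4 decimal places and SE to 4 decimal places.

N = 1520; stratum weights W_h = N_h/N.
p̂_st = Σ W_h p̂_h = (470·0.815 + 330·0.423 + 360·0.286 + 360·0.708)/1520 = 0.57926
V̂(p̂_st) = Σ W_h² (1 − n_h/N_h) p̂_h(1−p̂_h)/(n_h−1):
  stratum Campus I: (470/1520)²·(1 − 27/470)·0.815·0.185/26 = 0.000522601
  stratum Campus II: (330/1520)²·(1 − 26/330)·0.423·0.577/25 = 0.000423913
  stratum Campus III: (360/1520)²·(1 − 14/360)·0.286·0.714/13 = 0.000846861
  stratum Campus IV: (360/1520)²·(1 − 24/360)·0.708·0.292/23 = 0.00047059
V̂(p̂_st) = 0.00226397; SE = √V̂ = 0.0475811

p̂_st ≈ 0.5793, SE ≈ 0.0476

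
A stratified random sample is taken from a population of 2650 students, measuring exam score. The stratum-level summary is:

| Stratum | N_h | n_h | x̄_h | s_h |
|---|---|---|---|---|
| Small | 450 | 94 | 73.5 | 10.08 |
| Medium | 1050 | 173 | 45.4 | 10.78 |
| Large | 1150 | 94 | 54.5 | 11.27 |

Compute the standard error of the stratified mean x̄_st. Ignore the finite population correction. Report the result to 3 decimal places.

V̂(x̄_st) = Σ W_h² s_h²/n_h, with W_h = N_h/N and N = 2650:
  stratum Small: (450/2650)²·10.08²/94 = 0.0311693
  stratum Medium: (1050/2650)²·10.78²/173 = 0.105458
  stratum Large: (1150/2650)²·11.27²/94 = 0.254463
V̂(x̄_st) = 0.39109
SE(x̄_st) = √0.39109 = 0.625372

SE(x̄_st) ≈ 0.625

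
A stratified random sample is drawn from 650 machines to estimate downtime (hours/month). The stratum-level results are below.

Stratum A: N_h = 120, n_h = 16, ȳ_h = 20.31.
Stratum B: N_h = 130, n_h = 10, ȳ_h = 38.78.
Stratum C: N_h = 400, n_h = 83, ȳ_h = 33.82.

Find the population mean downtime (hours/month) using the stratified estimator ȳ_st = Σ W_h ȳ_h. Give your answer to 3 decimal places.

ȳ_st ≈ 32.318

N = Σ N_h = 650. Stratum weights W_h = N_h/N.
ȳ_st = (120·20.31 + 130·38.78 + 400·33.82) / 650 = 32.31785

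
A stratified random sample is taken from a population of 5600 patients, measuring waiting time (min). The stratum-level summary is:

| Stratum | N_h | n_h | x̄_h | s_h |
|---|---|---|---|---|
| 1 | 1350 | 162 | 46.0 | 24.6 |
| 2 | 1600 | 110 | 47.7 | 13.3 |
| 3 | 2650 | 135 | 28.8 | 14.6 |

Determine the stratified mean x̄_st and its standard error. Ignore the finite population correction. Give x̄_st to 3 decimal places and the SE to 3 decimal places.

x̄_st = Σ W_h x̄_h = (1350·46.0 + 1600·47.7 + 2650·28.8)/5600 = 38.34643
V̂(x̄_st) = Σ W_h² s_h²/n_h, with W_h = N_h/N and N = 5600:
  stratum 1: (1350/5600)²·24.6²/162 = 0.217093
  stratum 2: (1600/5600)²·13.3²/110 = 0.131273
  stratum 3: (2650/5600)²·14.6²/135 = 0.35358
V̂(x̄_st) = 0.701946
SE(x̄_st) = √0.701946 = 0.837822

x̄_st ≈ 38.346, SE ≈ 0.838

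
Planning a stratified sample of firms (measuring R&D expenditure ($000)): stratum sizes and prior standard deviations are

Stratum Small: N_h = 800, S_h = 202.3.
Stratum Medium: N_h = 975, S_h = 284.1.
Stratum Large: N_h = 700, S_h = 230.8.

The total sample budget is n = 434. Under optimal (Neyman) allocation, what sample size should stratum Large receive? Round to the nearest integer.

117

Neyman allocation: n_h = n · N_h S_h / Σ N_i S_i, with n = 434.
  stratum Small: N_h·S_h = 800·202.3 = 161840.00
  stratum Medium: N_h·S_h = 975·284.1 = 276997.50
  stratum Large: N_h·S_h = 700·230.8 = 161560.00
Σ N_h S_h = 600397.50
n for stratum Large = 434·161560.00/600397.50 = 116.784 → 117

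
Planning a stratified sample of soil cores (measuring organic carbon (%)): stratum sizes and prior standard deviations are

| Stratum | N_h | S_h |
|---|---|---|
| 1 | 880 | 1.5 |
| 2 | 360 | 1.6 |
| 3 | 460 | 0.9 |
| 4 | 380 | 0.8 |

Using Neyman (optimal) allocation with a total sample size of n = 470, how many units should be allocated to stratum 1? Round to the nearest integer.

237

Neyman allocation: n_h = n · N_h S_h / Σ N_i S_i, with n = 470.
  stratum 1: N_h·S_h = 880·1.5 = 1320.00
  stratum 2: N_h·S_h = 360·1.6 = 576.00
  stratum 3: N_h·S_h = 460·0.9 = 414.00
  stratum 4: N_h·S_h = 380·0.8 = 304.00
Σ N_h S_h = 2614.00
n for stratum 1 = 470·1320.00/2614.00 = 237.337 → 237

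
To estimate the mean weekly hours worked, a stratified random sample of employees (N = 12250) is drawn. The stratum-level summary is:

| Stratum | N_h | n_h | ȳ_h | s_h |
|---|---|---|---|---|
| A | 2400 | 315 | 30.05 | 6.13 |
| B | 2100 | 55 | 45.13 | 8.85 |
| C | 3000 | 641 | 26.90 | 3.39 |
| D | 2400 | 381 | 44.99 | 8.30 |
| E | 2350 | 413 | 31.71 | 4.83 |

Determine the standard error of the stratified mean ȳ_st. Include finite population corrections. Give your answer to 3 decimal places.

SE(ȳ_st) ≈ 0.230

V̂(ȳ_st) = Σ W_h² (1 − n_h/N_h) s_h²/n_h, with W_h = N_h/N and N = 12250:
  stratum A: (2400/12250)²·(1 − 315/2400)·6.13²/315 = 0.00397792
  stratum B: (2100/12250)²·(1 − 55/2100)·8.85²/55 = 0.0407534
  stratum C: (3000/12250)²·(1 − 641/3000)·3.39²/641 = 0.000845509
  stratum D: (2400/12250)²·(1 − 381/2400)·8.30²/381 = 0.00583857
  stratum E: (2350/12250)²·(1 − 413/2350)·4.83²/413 = 0.00171344
V̂(ȳ_st) = 0.0531289
SE(ȳ_st) = √0.0531289 = 0.230497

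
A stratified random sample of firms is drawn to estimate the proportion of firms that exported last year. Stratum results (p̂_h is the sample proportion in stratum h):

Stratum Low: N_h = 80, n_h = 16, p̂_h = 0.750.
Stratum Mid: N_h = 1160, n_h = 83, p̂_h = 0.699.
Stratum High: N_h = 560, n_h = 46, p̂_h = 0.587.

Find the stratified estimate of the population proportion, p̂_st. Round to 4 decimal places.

p̂_st ≈ 0.6664

N = 1800; stratum weights W_h = N_h/N.
p̂_st = Σ W_h p̂_h = (80·0.750 + 1160·0.699 + 560·0.587)/1800 = 0.66642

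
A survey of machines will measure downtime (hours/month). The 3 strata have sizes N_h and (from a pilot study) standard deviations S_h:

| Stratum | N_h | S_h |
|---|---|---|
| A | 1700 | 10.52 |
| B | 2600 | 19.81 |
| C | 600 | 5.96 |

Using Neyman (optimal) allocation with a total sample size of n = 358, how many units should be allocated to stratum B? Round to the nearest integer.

253

Neyman allocation: n_h = n · N_h S_h / Σ N_i S_i, with n = 358.
  stratum A: N_h·S_h = 1700·10.52 = 17884.00
  stratum B: N_h·S_h = 2600·19.81 = 51506.00
  stratum C: N_h·S_h = 600·5.96 = 3576.00
Σ N_h S_h = 72966.00
n for stratum B = 358·51506.00/72966.00 = 252.709 → 253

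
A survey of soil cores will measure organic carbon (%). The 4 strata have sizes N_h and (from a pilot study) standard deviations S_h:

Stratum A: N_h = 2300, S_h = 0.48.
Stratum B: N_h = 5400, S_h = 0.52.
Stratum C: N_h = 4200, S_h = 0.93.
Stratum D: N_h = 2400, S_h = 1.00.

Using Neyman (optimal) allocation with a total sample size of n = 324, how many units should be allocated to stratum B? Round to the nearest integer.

89

Neyman allocation: n_h = n · N_h S_h / Σ N_i S_i, with n = 324.
  stratum A: N_h·S_h = 2300·0.48 = 1104.00
  stratum B: N_h·S_h = 5400·0.52 = 2808.00
  stratum C: N_h·S_h = 4200·0.93 = 3906.00
  stratum D: N_h·S_h = 2400·1.00 = 2400.00
Σ N_h S_h = 10218.00
n for stratum B = 324·2808.00/10218.00 = 89.038 → 89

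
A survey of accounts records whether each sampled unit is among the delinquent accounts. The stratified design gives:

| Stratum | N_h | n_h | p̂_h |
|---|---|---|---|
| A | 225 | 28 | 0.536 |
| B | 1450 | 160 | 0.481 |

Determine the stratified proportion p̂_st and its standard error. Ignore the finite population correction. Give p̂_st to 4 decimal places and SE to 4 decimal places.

p̂_st ≈ 0.4884, SE ≈ 0.0366

N = 1675; stratum weights W_h = N_h/N.
p̂_st = Σ W_h p̂_h = (225·0.536 + 1450·0.481)/1675 = 0.48839
V̂(p̂_st) = Σ W_h² p̂_h(1−p̂_h)/(n_h−1):
  stratum A: (225/1675)²·0.536·0.464/27 = 0.000166209
  stratum B: (1450/1675)²·0.481·0.519/159 = 0.00117658
V̂(p̂_st) = 0.00134279; SE = √V̂ = 0.0366441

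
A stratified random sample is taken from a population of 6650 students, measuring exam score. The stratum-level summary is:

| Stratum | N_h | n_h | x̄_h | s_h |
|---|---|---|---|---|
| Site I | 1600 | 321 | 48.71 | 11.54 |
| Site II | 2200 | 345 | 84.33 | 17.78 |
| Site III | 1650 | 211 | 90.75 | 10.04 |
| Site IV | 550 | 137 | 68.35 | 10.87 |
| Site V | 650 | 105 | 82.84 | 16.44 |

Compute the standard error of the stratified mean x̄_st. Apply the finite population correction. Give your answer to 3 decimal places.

V̂(x̄_st) = Σ W_h² (1 − n_h/N_h) s_h²/n_h, with W_h = N_h/N and N = 6650:
  stratum Site I: (1600/6650)²·(1 − 321/1600)·11.54²/321 = 0.0191979
  stratum Site II: (2200/6650)²·(1 − 345/2200)·17.78²/345 = 0.0845605
  stratum Site III: (1650/6650)²·(1 − 211/1650)·10.04²/211 = 0.0256499
  stratum Site IV: (550/6650)²·(1 − 137/550)·10.87²/137 = 0.00443004
  stratum Site V: (650/6650)²·(1 − 105/650)·16.44²/105 = 0.0206196
V̂(x̄_st) = 0.154458
SE(x̄_st) = √0.154458 = 0.393012

SE(x̄_st) ≈ 0.393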